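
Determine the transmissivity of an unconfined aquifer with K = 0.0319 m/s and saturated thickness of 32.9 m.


Transmissivity is defined as T = K * h.
T = 0.0319 * 32.9
  = 1.0495 m^2/s.

1.0495


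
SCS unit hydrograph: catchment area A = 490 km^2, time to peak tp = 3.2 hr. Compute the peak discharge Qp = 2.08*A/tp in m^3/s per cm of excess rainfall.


SCS formula: Qp = 2.08 * A / tp.
Qp = 2.08 * 490 / 3.2
   = 1019.2 / 3.2
   = 318.5 m^3/s per cm.

318.5


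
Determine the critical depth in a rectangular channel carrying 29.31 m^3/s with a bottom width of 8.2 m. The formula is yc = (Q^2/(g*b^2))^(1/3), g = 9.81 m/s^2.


Using yc = (Q^2 / (g * b^2))^(1/3):
Q^2 = 29.31^2 = 859.08.
g * b^2 = 9.81 * 8.2^2 = 9.81 * 67.24 = 659.62.
Q^2 / (g*b^2) = 859.08 / 659.62 = 1.3024.
yc = 1.3024^(1/3) = 1.0921 m.

1.0921


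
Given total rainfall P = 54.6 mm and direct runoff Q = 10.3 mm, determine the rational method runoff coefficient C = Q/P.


The runoff coefficient C = runoff depth / rainfall depth.
C = 10.3 / 54.6
  = 0.1886.

0.1886


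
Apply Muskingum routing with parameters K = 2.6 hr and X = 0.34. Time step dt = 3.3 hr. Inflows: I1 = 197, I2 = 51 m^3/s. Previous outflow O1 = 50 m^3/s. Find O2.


Muskingum coefficients:
denom = 2*K*(1-X) + dt = 2*2.6*(1-0.34) + 3.3 = 6.732.
C0 = (dt - 2*K*X)/denom = (3.3 - 2*2.6*0.34)/6.732 = 0.2276.
C1 = (dt + 2*K*X)/denom = (3.3 + 2*2.6*0.34)/6.732 = 0.7528.
C2 = (2*K*(1-X) - dt)/denom = 0.0196.
O2 = C0*I2 + C1*I1 + C2*O1
   = 0.2276*51 + 0.7528*197 + 0.0196*50
   = 160.89 m^3/s.

160.89


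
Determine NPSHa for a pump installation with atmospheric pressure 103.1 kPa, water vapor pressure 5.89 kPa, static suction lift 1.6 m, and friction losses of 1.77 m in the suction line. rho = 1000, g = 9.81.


NPSHa = p_atm/(rho*g) - z_s - hf_s - p_vap/(rho*g).
p_atm/(rho*g) = 103.1*1000 / (1000*9.81) = 10.51 m.
p_vap/(rho*g) = 5.89*1000 / (1000*9.81) = 0.6 m.
NPSHa = 10.51 - 1.6 - 1.77 - 0.6
      = 6.54 m.

6.54


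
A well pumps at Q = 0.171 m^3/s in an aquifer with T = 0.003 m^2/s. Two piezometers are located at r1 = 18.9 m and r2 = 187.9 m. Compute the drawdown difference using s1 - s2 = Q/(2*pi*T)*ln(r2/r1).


Thiem equation: s1 - s2 = Q/(2*pi*T) * ln(r2/r1).
ln(r2/r1) = ln(187.9/18.9) = 2.2967.
Q/(2*pi*T) = 0.171 / (2*pi*0.003) = 0.171 / 0.0188 = 9.0718.
s1 - s2 = 9.0718 * 2.2967 = 20.8357 m.

20.8357


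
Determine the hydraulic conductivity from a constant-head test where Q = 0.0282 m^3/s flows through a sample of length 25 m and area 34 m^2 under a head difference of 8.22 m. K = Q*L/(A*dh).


From K = Q*L / (A*dh):
Numerator: Q*L = 0.0282 * 25 = 0.705.
Denominator: A*dh = 34 * 8.22 = 279.48.
K = 0.705 / 279.48 = 0.002523 m/s.

0.002523


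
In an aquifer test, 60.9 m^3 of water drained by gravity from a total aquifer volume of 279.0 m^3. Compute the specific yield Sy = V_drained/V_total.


Specific yield Sy = Volume drained / Total volume.
Sy = 60.9 / 279.0
   = 0.2183.

0.2183


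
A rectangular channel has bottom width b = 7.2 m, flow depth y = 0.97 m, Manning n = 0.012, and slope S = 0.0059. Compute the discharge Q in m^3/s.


For a rectangular channel, the cross-sectional area A = b * y = 7.2 * 0.97 = 6.98 m^2.
The wetted perimeter P = b + 2y = 7.2 + 2*0.97 = 9.14 m.
Hydraulic radius R = A/P = 6.98/9.14 = 0.7641 m.
Velocity V = (1/n)*R^(2/3)*S^(1/2) = (1/0.012)*0.7641^(2/3)*0.0059^(1/2) = 5.35 m/s.
Discharge Q = A * V = 6.98 * 5.35 = 37.364 m^3/s.

37.364


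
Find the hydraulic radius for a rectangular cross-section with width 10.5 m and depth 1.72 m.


For a rectangular section:
Flow area A = b * y = 10.5 * 1.72 = 18.06 m^2.
Wetted perimeter P = b + 2y = 10.5 + 2*1.72 = 13.94 m.
Hydraulic radius R = A/P = 18.06 / 13.94 = 1.2956 m.

1.2956


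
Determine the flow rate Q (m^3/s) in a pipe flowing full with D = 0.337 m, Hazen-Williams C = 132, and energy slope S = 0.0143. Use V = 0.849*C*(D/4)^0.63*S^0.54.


For a full circular pipe, R = D/4 = 0.337/4 = 0.0843 m.
V = 0.849 * 132 * 0.0843^0.63 * 0.0143^0.54
  = 0.849 * 132 * 0.210431 * 0.100898
  = 2.3794 m/s.
Pipe area A = pi*D^2/4 = pi*0.337^2/4 = 0.0892 m^2.
Q = A * V = 0.0892 * 2.3794 = 0.2122 m^3/s.

0.2122


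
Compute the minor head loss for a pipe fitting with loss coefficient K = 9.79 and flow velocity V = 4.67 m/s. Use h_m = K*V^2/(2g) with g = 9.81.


Minor loss formula: h_m = K * V^2/(2g).
V^2 = 4.67^2 = 21.8089.
V^2/(2g) = 21.8089 / 19.62 = 1.1116 m.
h_m = 9.79 * 1.1116 = 10.8822 m.

10.8822


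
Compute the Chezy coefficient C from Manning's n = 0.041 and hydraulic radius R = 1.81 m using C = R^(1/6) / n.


The Chezy coefficient relates to Manning's n through C = R^(1/6) / n.
R^(1/6) = 1.81^(1/6) = 1.103942.
C = 1.103942 / 0.041 = 26.93 m^(1/2)/s.

26.93


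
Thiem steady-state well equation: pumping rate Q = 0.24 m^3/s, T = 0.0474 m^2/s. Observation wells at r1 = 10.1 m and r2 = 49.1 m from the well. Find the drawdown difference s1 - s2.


Thiem equation: s1 - s2 = Q/(2*pi*T) * ln(r2/r1).
ln(r2/r1) = ln(49.1/10.1) = 1.5813.
Q/(2*pi*T) = 0.24 / (2*pi*0.0474) = 0.24 / 0.2978 = 0.8058.
s1 - s2 = 0.8058 * 1.5813 = 1.2743 m.

1.2743


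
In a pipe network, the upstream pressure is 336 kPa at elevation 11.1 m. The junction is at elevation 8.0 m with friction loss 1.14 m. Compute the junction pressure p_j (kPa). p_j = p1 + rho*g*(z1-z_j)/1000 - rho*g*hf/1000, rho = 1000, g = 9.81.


Junction pressure: p_j = p1 + rho*g*(z1 - z_j)/1000 - rho*g*hf/1000.
Elevation term = 1000*9.81*(11.1 - 8.0)/1000 = 30.411 kPa.
Friction term = 1000*9.81*1.14/1000 = 11.183 kPa.
p_j = 336 + 30.411 - 11.183 = 355.23 kPa.

355.23


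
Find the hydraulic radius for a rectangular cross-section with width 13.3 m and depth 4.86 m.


For a rectangular section:
Flow area A = b * y = 13.3 * 4.86 = 64.64 m^2.
Wetted perimeter P = b + 2y = 13.3 + 2*4.86 = 23.02 m.
Hydraulic radius R = A/P = 64.64 / 23.02 = 2.8079 m.

2.8079


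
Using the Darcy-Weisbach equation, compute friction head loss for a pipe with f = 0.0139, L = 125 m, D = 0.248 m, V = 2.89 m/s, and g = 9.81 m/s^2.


Darcy-Weisbach equation: h_f = f * (L/D) * V^2/(2g).
f * L/D = 0.0139 * 125/0.248 = 7.006.
V^2/(2g) = 2.89^2 / (2*9.81) = 8.3521 / 19.62 = 0.4257 m.
h_f = 7.006 * 0.4257 = 2.982 m.

2.982


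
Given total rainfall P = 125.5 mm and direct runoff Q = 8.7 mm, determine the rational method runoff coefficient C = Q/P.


The runoff coefficient C = runoff depth / rainfall depth.
C = 8.7 / 125.5
  = 0.0693.

0.0693


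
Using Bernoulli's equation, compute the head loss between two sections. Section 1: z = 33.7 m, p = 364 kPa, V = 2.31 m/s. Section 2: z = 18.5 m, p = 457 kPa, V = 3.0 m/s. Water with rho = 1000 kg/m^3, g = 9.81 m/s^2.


Total head at each section: H = z + p/(rho*g) + V^2/(2g).
H1 = 33.7 + 364*1000/(1000*9.81) + 2.31^2/(2*9.81)
   = 33.7 + 37.105 + 0.272
   = 71.077 m.
H2 = 18.5 + 457*1000/(1000*9.81) + 3.0^2/(2*9.81)
   = 18.5 + 46.585 + 0.4587
   = 65.544 m.
h_L = H1 - H2 = 71.077 - 65.544 = 5.533 m.

5.533


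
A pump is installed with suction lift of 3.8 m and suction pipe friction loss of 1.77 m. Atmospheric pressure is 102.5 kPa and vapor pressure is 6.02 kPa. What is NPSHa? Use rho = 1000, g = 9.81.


NPSHa = p_atm/(rho*g) - z_s - hf_s - p_vap/(rho*g).
p_atm/(rho*g) = 102.5*1000 / (1000*9.81) = 10.449 m.
p_vap/(rho*g) = 6.02*1000 / (1000*9.81) = 0.614 m.
NPSHa = 10.449 - 3.8 - 1.77 - 0.614
      = 4.26 m.

4.26


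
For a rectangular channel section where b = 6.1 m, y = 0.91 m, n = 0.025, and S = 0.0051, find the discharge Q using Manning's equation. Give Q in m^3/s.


For a rectangular channel, the cross-sectional area A = b * y = 6.1 * 0.91 = 5.55 m^2.
The wetted perimeter P = b + 2y = 6.1 + 2*0.91 = 7.92 m.
Hydraulic radius R = A/P = 5.55/7.92 = 0.7009 m.
Velocity V = (1/n)*R^(2/3)*S^(1/2) = (1/0.025)*0.7009^(2/3)*0.0051^(1/2) = 2.2539 m/s.
Discharge Q = A * V = 5.55 * 2.2539 = 12.512 m^3/s.

12.512


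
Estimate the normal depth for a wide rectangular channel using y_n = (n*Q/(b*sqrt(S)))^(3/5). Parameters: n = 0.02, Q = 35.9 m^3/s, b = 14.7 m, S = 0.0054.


We use the wide-channel approximation y_n = (n*Q/(b*sqrt(S)))^(3/5).
sqrt(S) = sqrt(0.0054) = 0.073485.
Numerator: n*Q = 0.02 * 35.9 = 0.718.
Denominator: b*sqrt(S) = 14.7 * 0.073485 = 1.080229.
arg = 0.6647.
y_n = 0.6647^(3/5) = 0.7826 m.

0.7826


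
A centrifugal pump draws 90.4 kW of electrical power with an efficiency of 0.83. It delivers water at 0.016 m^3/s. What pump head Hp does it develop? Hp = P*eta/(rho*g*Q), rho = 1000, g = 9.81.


Pump head formula: Hp = P * eta / (rho * g * Q).
Numerator: P * eta = 90.4 * 1000 * 0.83 = 75032.0 W.
Denominator: rho * g * Q = 1000 * 9.81 * 0.016 = 156.96.
Hp = 75032.0 / 156.96 = 478.03 m.

478.03


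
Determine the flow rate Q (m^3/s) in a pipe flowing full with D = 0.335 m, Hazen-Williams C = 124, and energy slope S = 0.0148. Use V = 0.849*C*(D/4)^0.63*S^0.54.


For a full circular pipe, R = D/4 = 0.335/4 = 0.0838 m.
V = 0.849 * 124 * 0.0838^0.63 * 0.0148^0.54
  = 0.849 * 124 * 0.209643 * 0.102788
  = 2.2686 m/s.
Pipe area A = pi*D^2/4 = pi*0.335^2/4 = 0.0881 m^2.
Q = A * V = 0.0881 * 2.2686 = 0.2 m^3/s.

0.2


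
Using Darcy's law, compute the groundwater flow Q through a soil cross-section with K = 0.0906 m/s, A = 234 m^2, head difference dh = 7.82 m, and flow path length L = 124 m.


Darcy's law: Q = K * A * i, where i = dh/L.
Hydraulic gradient i = 7.82 / 124 = 0.063065.
Q = 0.0906 * 234 * 0.063065
  = 1.337 m^3/s.

1.337


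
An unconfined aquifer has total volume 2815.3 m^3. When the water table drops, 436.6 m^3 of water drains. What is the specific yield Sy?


Specific yield Sy = Volume drained / Total volume.
Sy = 436.6 / 2815.3
   = 0.1551.

0.1551


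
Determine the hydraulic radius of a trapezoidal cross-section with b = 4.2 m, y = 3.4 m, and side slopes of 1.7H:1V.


For a trapezoidal section with side slope z:
A = (b + z*y)*y = (4.2 + 1.7*3.4)*3.4 = 33.932 m^2.
P = b + 2*y*sqrt(1 + z^2) = 4.2 + 2*3.4*sqrt(1 + 1.7^2) = 17.612 m.
R = A/P = 33.932 / 17.612 = 1.9267 m.

1.9267


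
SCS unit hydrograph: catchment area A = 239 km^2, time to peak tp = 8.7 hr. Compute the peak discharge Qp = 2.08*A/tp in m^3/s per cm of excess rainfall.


SCS formula: Qp = 2.08 * A / tp.
Qp = 2.08 * 239 / 8.7
   = 497.12 / 8.7
   = 57.14 m^3/s per cm.

57.14


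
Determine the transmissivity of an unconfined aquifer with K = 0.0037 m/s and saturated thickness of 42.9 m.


Transmissivity is defined as T = K * h.
T = 0.0037 * 42.9
  = 0.1587 m^2/s.

0.1587


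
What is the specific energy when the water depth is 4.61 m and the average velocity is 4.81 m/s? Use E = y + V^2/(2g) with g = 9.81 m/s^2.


Specific energy E = y + V^2/(2g).
Velocity head = V^2/(2g) = 4.81^2 / (2*9.81) = 23.1361 / 19.62 = 1.1792 m.
E = 4.61 + 1.1792 = 5.7892 m.

5.7892


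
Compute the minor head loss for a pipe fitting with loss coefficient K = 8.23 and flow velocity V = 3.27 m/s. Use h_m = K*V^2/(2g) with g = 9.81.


Minor loss formula: h_m = K * V^2/(2g).
V^2 = 3.27^2 = 10.6929.
V^2/(2g) = 10.6929 / 19.62 = 0.545 m.
h_m = 8.23 * 0.545 = 4.4853 m.

4.4853


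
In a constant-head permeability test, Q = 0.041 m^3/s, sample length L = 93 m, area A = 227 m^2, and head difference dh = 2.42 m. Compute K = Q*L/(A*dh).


From K = Q*L / (A*dh):
Numerator: Q*L = 0.041 * 93 = 3.813.
Denominator: A*dh = 227 * 2.42 = 549.34.
K = 3.813 / 549.34 = 0.006941 m/s.

0.006941


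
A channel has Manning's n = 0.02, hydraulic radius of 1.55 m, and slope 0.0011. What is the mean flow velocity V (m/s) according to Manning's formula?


Manning's equation gives V = (1/n) * R^(2/3) * S^(1/2).
First, compute R^(2/3) = 1.55^(2/3) = 1.3393.
Next, S^(1/2) = 0.0011^(1/2) = 0.033166.
Then 1/n = 1/0.02 = 50.0.
V = 50.0 * 1.3393 * 0.033166 = 2.221 m/s.

2.221


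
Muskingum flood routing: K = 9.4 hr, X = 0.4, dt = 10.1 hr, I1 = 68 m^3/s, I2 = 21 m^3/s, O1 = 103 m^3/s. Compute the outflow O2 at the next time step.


Muskingum coefficients:
denom = 2*K*(1-X) + dt = 2*9.4*(1-0.4) + 10.1 = 21.38.
C0 = (dt - 2*K*X)/denom = (10.1 - 2*9.4*0.4)/21.38 = 0.1207.
C1 = (dt + 2*K*X)/denom = (10.1 + 2*9.4*0.4)/21.38 = 0.8241.
C2 = (2*K*(1-X) - dt)/denom = 0.0552.
O2 = C0*I2 + C1*I1 + C2*O1
   = 0.1207*21 + 0.8241*68 + 0.0552*103
   = 64.26 m^3/s.

64.26


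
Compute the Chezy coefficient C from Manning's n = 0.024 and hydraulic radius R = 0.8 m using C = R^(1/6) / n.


The Chezy coefficient relates to Manning's n through C = R^(1/6) / n.
R^(1/6) = 0.8^(1/6) = 0.963492.
C = 0.963492 / 0.024 = 40.15 m^(1/2)/s.

40.15


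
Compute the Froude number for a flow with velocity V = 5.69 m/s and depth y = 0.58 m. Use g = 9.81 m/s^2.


The Froude number is defined as Fr = V / sqrt(g*y).
g*y = 9.81 * 0.58 = 5.6898.
sqrt(g*y) = sqrt(5.6898) = 2.3853.
Fr = 5.69 / 2.3853 = 2.3854.

2.3854


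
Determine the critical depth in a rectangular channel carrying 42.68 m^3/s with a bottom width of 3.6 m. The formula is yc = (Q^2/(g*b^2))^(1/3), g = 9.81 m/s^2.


Using yc = (Q^2 / (g * b^2))^(1/3):
Q^2 = 42.68^2 = 1821.58.
g * b^2 = 9.81 * 3.6^2 = 9.81 * 12.96 = 127.14.
Q^2 / (g*b^2) = 1821.58 / 127.14 = 14.3274.
yc = 14.3274^(1/3) = 2.4288 m.

2.4288


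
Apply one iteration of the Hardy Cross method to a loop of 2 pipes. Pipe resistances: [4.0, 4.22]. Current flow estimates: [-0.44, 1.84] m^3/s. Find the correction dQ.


Numerator terms (r*Q*|Q|): 4.0*-0.44*|-0.44| = -0.7744; 4.22*1.84*|1.84| = 14.2872.
Sum of numerator = 13.5128.
Denominator terms (r*|Q|): 4.0*|-0.44| = 1.76; 4.22*|1.84| = 7.7648.
2 * sum of denominator = 2 * 9.5248 = 19.0496.
dQ = -13.5128 / 19.0496 = -0.7093 m^3/s.

-0.7093


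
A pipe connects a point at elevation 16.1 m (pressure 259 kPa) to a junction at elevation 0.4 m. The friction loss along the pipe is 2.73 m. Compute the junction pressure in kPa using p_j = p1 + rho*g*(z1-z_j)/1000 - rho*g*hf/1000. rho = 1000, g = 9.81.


Junction pressure: p_j = p1 + rho*g*(z1 - z_j)/1000 - rho*g*hf/1000.
Elevation term = 1000*9.81*(16.1 - 0.4)/1000 = 154.017 kPa.
Friction term = 1000*9.81*2.73/1000 = 26.781 kPa.
p_j = 259 + 154.017 - 26.781 = 386.24 kPa.

386.24


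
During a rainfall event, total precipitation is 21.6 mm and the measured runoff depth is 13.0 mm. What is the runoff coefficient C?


The runoff coefficient C = runoff depth / rainfall depth.
C = 13.0 / 21.6
  = 0.6019.

0.6019


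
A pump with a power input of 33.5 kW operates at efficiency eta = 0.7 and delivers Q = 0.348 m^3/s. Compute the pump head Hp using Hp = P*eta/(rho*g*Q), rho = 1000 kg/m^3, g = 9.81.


Pump head formula: Hp = P * eta / (rho * g * Q).
Numerator: P * eta = 33.5 * 1000 * 0.7 = 23450.0 W.
Denominator: rho * g * Q = 1000 * 9.81 * 0.348 = 3413.88.
Hp = 23450.0 / 3413.88 = 6.87 m.

6.87


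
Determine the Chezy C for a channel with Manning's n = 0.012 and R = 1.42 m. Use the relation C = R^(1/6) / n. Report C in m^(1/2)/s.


The Chezy coefficient relates to Manning's n through C = R^(1/6) / n.
R^(1/6) = 1.42^(1/6) = 1.060184.
C = 1.060184 / 0.012 = 88.35 m^(1/2)/s.

88.35


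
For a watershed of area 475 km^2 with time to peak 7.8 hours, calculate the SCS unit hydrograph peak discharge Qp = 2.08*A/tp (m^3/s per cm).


SCS formula: Qp = 2.08 * A / tp.
Qp = 2.08 * 475 / 7.8
   = 988.0 / 7.8
   = 126.67 m^3/s per cm.

126.67


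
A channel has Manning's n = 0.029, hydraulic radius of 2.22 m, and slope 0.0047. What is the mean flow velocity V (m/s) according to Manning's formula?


Manning's equation gives V = (1/n) * R^(2/3) * S^(1/2).
First, compute R^(2/3) = 2.22^(2/3) = 1.7018.
Next, S^(1/2) = 0.0047^(1/2) = 0.068557.
Then 1/n = 1/0.029 = 34.48.
V = 34.48 * 1.7018 * 0.068557 = 4.023 m/s.

4.023


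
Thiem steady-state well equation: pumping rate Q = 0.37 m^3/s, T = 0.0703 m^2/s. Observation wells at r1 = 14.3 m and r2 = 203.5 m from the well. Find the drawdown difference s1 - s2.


Thiem equation: s1 - s2 = Q/(2*pi*T) * ln(r2/r1).
ln(r2/r1) = ln(203.5/14.3) = 2.6554.
Q/(2*pi*T) = 0.37 / (2*pi*0.0703) = 0.37 / 0.4417 = 0.8377.
s1 - s2 = 0.8377 * 2.6554 = 2.2243 m.

2.2243


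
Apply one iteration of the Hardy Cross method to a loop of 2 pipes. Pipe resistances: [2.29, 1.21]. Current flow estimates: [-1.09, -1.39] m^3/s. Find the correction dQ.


Numerator terms (r*Q*|Q|): 2.29*-1.09*|-1.09| = -2.7207; 1.21*-1.39*|-1.39| = -2.3378.
Sum of numerator = -5.0586.
Denominator terms (r*|Q|): 2.29*|-1.09| = 2.4961; 1.21*|-1.39| = 1.6819.
2 * sum of denominator = 2 * 4.178 = 8.356.
dQ = --5.0586 / 8.356 = 0.6054 m^3/s.

0.6054


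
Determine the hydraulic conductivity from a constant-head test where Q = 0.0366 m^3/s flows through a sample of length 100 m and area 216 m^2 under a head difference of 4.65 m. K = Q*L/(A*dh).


From K = Q*L / (A*dh):
Numerator: Q*L = 0.0366 * 100 = 3.66.
Denominator: A*dh = 216 * 4.65 = 1004.4.
K = 3.66 / 1004.4 = 0.003644 m/s.

0.003644


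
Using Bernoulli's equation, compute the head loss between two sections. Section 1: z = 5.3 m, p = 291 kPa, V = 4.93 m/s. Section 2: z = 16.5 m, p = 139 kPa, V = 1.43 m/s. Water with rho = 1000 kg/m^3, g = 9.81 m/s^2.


Total head at each section: H = z + p/(rho*g) + V^2/(2g).
H1 = 5.3 + 291*1000/(1000*9.81) + 4.93^2/(2*9.81)
   = 5.3 + 29.664 + 1.2388
   = 36.202 m.
H2 = 16.5 + 139*1000/(1000*9.81) + 1.43^2/(2*9.81)
   = 16.5 + 14.169 + 0.1042
   = 30.773 m.
h_L = H1 - H2 = 36.202 - 30.773 = 5.429 m.

5.429


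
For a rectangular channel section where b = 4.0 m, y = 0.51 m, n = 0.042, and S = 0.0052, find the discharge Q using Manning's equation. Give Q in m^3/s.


For a rectangular channel, the cross-sectional area A = b * y = 4.0 * 0.51 = 2.04 m^2.
The wetted perimeter P = b + 2y = 4.0 + 2*0.51 = 5.02 m.
Hydraulic radius R = A/P = 2.04/5.02 = 0.4064 m.
Velocity V = (1/n)*R^(2/3)*S^(1/2) = (1/0.042)*0.4064^(2/3)*0.0052^(1/2) = 0.942 m/s.
Discharge Q = A * V = 2.04 * 0.942 = 1.922 m^3/s.

1.922


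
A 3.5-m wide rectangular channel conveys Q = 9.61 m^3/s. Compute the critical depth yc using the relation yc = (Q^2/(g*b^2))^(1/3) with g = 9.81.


Using yc = (Q^2 / (g * b^2))^(1/3):
Q^2 = 9.61^2 = 92.35.
g * b^2 = 9.81 * 3.5^2 = 9.81 * 12.25 = 120.17.
Q^2 / (g*b^2) = 92.35 / 120.17 = 0.7685.
yc = 0.7685^(1/3) = 0.916 m.

0.916


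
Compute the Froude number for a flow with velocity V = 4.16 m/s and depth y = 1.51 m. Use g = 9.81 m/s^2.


The Froude number is defined as Fr = V / sqrt(g*y).
g*y = 9.81 * 1.51 = 14.8131.
sqrt(g*y) = sqrt(14.8131) = 3.8488.
Fr = 4.16 / 3.8488 = 1.0809.

1.0809


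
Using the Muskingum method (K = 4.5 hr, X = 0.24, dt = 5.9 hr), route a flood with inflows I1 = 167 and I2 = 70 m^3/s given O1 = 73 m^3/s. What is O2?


Muskingum coefficients:
denom = 2*K*(1-X) + dt = 2*4.5*(1-0.24) + 5.9 = 12.74.
C0 = (dt - 2*K*X)/denom = (5.9 - 2*4.5*0.24)/12.74 = 0.2936.
C1 = (dt + 2*K*X)/denom = (5.9 + 2*4.5*0.24)/12.74 = 0.6327.
C2 = (2*K*(1-X) - dt)/denom = 0.0738.
O2 = C0*I2 + C1*I1 + C2*O1
   = 0.2936*70 + 0.6327*167 + 0.0738*73
   = 131.59 m^3/s.

131.59


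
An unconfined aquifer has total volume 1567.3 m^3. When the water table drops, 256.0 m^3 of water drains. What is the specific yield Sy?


Specific yield Sy = Volume drained / Total volume.
Sy = 256.0 / 1567.3
   = 0.1633.

0.1633


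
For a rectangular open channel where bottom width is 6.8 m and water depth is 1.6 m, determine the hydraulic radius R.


For a rectangular section:
Flow area A = b * y = 6.8 * 1.6 = 10.88 m^2.
Wetted perimeter P = b + 2y = 6.8 + 2*1.6 = 10.0 m.
Hydraulic radius R = A/P = 10.88 / 10.0 = 1.088 m.

1.088


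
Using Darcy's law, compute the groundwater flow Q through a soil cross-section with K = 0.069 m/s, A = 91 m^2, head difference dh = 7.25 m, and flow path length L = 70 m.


Darcy's law: Q = K * A * i, where i = dh/L.
Hydraulic gradient i = 7.25 / 70 = 0.103571.
Q = 0.069 * 91 * 0.103571
  = 0.6503 m^3/s.

0.6503


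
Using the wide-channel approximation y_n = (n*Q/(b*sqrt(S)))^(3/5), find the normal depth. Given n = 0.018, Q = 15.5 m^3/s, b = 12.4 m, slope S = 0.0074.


We use the wide-channel approximation y_n = (n*Q/(b*sqrt(S)))^(3/5).
sqrt(S) = sqrt(0.0074) = 0.086023.
Numerator: n*Q = 0.018 * 15.5 = 0.279.
Denominator: b*sqrt(S) = 12.4 * 0.086023 = 1.066685.
arg = 0.2616.
y_n = 0.2616^(3/5) = 0.4472 m.

0.4472


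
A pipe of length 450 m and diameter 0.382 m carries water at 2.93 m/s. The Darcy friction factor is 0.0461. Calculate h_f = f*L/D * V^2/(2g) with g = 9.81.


Darcy-Weisbach equation: h_f = f * (L/D) * V^2/(2g).
f * L/D = 0.0461 * 450/0.382 = 54.3063.
V^2/(2g) = 2.93^2 / (2*9.81) = 8.5849 / 19.62 = 0.4376 m.
h_f = 54.3063 * 0.4376 = 23.762 m.

23.762


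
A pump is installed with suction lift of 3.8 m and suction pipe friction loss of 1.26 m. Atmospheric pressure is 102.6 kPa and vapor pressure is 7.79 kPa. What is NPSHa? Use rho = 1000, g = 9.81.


NPSHa = p_atm/(rho*g) - z_s - hf_s - p_vap/(rho*g).
p_atm/(rho*g) = 102.6*1000 / (1000*9.81) = 10.459 m.
p_vap/(rho*g) = 7.79*1000 / (1000*9.81) = 0.794 m.
NPSHa = 10.459 - 3.8 - 1.26 - 0.794
      = 4.6 m.

4.6


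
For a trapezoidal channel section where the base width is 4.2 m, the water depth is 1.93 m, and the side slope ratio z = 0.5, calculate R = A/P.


For a trapezoidal section with side slope z:
A = (b + z*y)*y = (4.2 + 0.5*1.93)*1.93 = 9.968 m^2.
P = b + 2*y*sqrt(1 + z^2) = 4.2 + 2*1.93*sqrt(1 + 0.5^2) = 8.516 m.
R = A/P = 9.968 / 8.516 = 1.1706 m.

1.1706


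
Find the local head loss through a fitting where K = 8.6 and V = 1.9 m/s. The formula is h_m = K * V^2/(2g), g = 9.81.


Minor loss formula: h_m = K * V^2/(2g).
V^2 = 1.9^2 = 3.61.
V^2/(2g) = 3.61 / 19.62 = 0.184 m.
h_m = 8.6 * 0.184 = 1.5824 m.

1.5824


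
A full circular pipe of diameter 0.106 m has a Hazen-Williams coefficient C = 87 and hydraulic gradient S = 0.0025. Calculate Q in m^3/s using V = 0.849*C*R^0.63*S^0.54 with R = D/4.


For a full circular pipe, R = D/4 = 0.106/4 = 0.0265 m.
V = 0.849 * 87 * 0.0265^0.63 * 0.0025^0.54
  = 0.849 * 87 * 0.101542 * 0.039345
  = 0.2951 m/s.
Pipe area A = pi*D^2/4 = pi*0.106^2/4 = 0.0088 m^2.
Q = A * V = 0.0088 * 0.2951 = 0.0026 m^3/s.

0.0026


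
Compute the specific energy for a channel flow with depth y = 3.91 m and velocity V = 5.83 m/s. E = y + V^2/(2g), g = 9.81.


Specific energy E = y + V^2/(2g).
Velocity head = V^2/(2g) = 5.83^2 / (2*9.81) = 33.9889 / 19.62 = 1.7324 m.
E = 3.91 + 1.7324 = 5.6424 m.

5.6424


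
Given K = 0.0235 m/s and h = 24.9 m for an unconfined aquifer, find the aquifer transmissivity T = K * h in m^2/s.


Transmissivity is defined as T = K * h.
T = 0.0235 * 24.9
  = 0.5851 m^2/s.

0.5851


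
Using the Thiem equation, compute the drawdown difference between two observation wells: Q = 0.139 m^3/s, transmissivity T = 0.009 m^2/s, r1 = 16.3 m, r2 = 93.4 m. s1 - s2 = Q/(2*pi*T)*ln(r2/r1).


Thiem equation: s1 - s2 = Q/(2*pi*T) * ln(r2/r1).
ln(r2/r1) = ln(93.4/16.3) = 1.7457.
Q/(2*pi*T) = 0.139 / (2*pi*0.009) = 0.139 / 0.0565 = 2.4581.
s1 - s2 = 2.4581 * 1.7457 = 4.2911 m.

4.2911


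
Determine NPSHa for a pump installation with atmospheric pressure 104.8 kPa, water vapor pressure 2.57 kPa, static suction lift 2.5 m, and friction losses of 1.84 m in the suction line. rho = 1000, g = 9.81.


NPSHa = p_atm/(rho*g) - z_s - hf_s - p_vap/(rho*g).
p_atm/(rho*g) = 104.8*1000 / (1000*9.81) = 10.683 m.
p_vap/(rho*g) = 2.57*1000 / (1000*9.81) = 0.262 m.
NPSHa = 10.683 - 2.5 - 1.84 - 0.262
      = 6.08 m.

6.08


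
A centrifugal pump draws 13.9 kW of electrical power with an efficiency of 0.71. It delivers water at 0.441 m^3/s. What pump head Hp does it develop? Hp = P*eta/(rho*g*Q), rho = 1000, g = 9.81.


Pump head formula: Hp = P * eta / (rho * g * Q).
Numerator: P * eta = 13.9 * 1000 * 0.71 = 9869.0 W.
Denominator: rho * g * Q = 1000 * 9.81 * 0.441 = 4326.21.
Hp = 9869.0 / 4326.21 = 2.28 m.

2.28


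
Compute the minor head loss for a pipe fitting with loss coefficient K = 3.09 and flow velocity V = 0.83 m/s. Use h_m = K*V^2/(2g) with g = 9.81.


Minor loss formula: h_m = K * V^2/(2g).
V^2 = 0.83^2 = 0.6889.
V^2/(2g) = 0.6889 / 19.62 = 0.0351 m.
h_m = 3.09 * 0.0351 = 0.1085 m.

0.1085


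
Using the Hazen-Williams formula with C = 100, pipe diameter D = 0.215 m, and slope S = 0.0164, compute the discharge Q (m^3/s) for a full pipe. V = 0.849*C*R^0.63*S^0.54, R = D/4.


For a full circular pipe, R = D/4 = 0.215/4 = 0.0537 m.
V = 0.849 * 100 * 0.0537^0.63 * 0.0164^0.54
  = 0.849 * 100 * 0.15854 * 0.108646
  = 1.4624 m/s.
Pipe area A = pi*D^2/4 = pi*0.215^2/4 = 0.0363 m^2.
Q = A * V = 0.0363 * 1.4624 = 0.0531 m^3/s.

0.0531


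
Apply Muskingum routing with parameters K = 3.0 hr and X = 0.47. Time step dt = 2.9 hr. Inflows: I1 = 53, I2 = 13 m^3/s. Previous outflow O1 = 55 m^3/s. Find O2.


Muskingum coefficients:
denom = 2*K*(1-X) + dt = 2*3.0*(1-0.47) + 2.9 = 6.08.
C0 = (dt - 2*K*X)/denom = (2.9 - 2*3.0*0.47)/6.08 = 0.0132.
C1 = (dt + 2*K*X)/denom = (2.9 + 2*3.0*0.47)/6.08 = 0.9408.
C2 = (2*K*(1-X) - dt)/denom = 0.0461.
O2 = C0*I2 + C1*I1 + C2*O1
   = 0.0132*13 + 0.9408*53 + 0.0461*55
   = 52.57 m^3/s.

52.57


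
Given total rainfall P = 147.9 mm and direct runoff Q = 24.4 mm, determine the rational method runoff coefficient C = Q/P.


The runoff coefficient C = runoff depth / rainfall depth.
C = 24.4 / 147.9
  = 0.165.

0.165


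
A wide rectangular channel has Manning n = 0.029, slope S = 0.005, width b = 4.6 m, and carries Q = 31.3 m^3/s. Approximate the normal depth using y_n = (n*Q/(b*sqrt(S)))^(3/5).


We use the wide-channel approximation y_n = (n*Q/(b*sqrt(S)))^(3/5).
sqrt(S) = sqrt(0.005) = 0.070711.
Numerator: n*Q = 0.029 * 31.3 = 0.9077.
Denominator: b*sqrt(S) = 4.6 * 0.070711 = 0.325271.
arg = 2.7906.
y_n = 2.7906^(3/5) = 1.8511 m.

1.8511


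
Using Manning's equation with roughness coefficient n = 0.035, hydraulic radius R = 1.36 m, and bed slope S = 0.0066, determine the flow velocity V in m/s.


Manning's equation gives V = (1/n) * R^(2/3) * S^(1/2).
First, compute R^(2/3) = 1.36^(2/3) = 1.2275.
Next, S^(1/2) = 0.0066^(1/2) = 0.08124.
Then 1/n = 1/0.035 = 28.57.
V = 28.57 * 1.2275 * 0.08124 = 2.8492 m/s.

2.8492


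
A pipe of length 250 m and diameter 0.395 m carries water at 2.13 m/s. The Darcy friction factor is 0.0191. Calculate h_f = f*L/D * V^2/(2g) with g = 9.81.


Darcy-Weisbach equation: h_f = f * (L/D) * V^2/(2g).
f * L/D = 0.0191 * 250/0.395 = 12.0886.
V^2/(2g) = 2.13^2 / (2*9.81) = 4.5369 / 19.62 = 0.2312 m.
h_f = 12.0886 * 0.2312 = 2.795 m.

2.795


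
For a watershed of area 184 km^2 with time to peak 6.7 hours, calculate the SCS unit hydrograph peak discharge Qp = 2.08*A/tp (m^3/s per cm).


SCS formula: Qp = 2.08 * A / tp.
Qp = 2.08 * 184 / 6.7
   = 382.72 / 6.7
   = 57.12 m^3/s per cm.

57.12


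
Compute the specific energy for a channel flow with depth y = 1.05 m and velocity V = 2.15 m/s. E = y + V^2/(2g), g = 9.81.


Specific energy E = y + V^2/(2g).
Velocity head = V^2/(2g) = 2.15^2 / (2*9.81) = 4.6225 / 19.62 = 0.2356 m.
E = 1.05 + 0.2356 = 1.2856 m.

1.2856


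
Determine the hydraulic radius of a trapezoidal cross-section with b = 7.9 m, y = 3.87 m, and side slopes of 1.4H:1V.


For a trapezoidal section with side slope z:
A = (b + z*y)*y = (7.9 + 1.4*3.87)*3.87 = 51.541 m^2.
P = b + 2*y*sqrt(1 + z^2) = 7.9 + 2*3.87*sqrt(1 + 1.4^2) = 21.216 m.
R = A/P = 51.541 / 21.216 = 2.4293 m.

2.4293


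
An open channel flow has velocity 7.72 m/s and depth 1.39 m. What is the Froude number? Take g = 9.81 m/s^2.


The Froude number is defined as Fr = V / sqrt(g*y).
g*y = 9.81 * 1.39 = 13.6359.
sqrt(g*y) = sqrt(13.6359) = 3.6927.
Fr = 7.72 / 3.6927 = 2.0906.

2.0906


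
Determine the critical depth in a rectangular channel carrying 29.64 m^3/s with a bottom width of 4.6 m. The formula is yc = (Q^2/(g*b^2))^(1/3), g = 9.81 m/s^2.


Using yc = (Q^2 / (g * b^2))^(1/3):
Q^2 = 29.64^2 = 878.53.
g * b^2 = 9.81 * 4.6^2 = 9.81 * 21.16 = 207.58.
Q^2 / (g*b^2) = 878.53 / 207.58 = 4.2322.
yc = 4.2322^(1/3) = 1.6175 m.

1.6175


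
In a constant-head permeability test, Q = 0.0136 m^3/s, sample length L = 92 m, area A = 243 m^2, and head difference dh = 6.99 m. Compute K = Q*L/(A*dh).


From K = Q*L / (A*dh):
Numerator: Q*L = 0.0136 * 92 = 1.2512.
Denominator: A*dh = 243 * 6.99 = 1698.57.
K = 1.2512 / 1698.57 = 0.000737 m/s.

0.000737


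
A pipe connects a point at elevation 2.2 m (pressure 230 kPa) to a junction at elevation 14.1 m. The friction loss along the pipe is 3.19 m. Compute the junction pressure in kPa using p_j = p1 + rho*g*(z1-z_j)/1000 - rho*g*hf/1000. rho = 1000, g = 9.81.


Junction pressure: p_j = p1 + rho*g*(z1 - z_j)/1000 - rho*g*hf/1000.
Elevation term = 1000*9.81*(2.2 - 14.1)/1000 = -116.739 kPa.
Friction term = 1000*9.81*3.19/1000 = 31.294 kPa.
p_j = 230 + -116.739 - 31.294 = 81.97 kPa.

81.97


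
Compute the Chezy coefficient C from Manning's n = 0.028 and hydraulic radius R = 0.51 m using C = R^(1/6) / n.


The Chezy coefficient relates to Manning's n through C = R^(1/6) / n.
R^(1/6) = 0.51^(1/6) = 0.893844.
C = 0.893844 / 0.028 = 31.92 m^(1/2)/s.

31.92


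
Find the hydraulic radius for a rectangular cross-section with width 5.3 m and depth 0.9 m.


For a rectangular section:
Flow area A = b * y = 5.3 * 0.9 = 4.77 m^2.
Wetted perimeter P = b + 2y = 5.3 + 2*0.9 = 7.1 m.
Hydraulic radius R = A/P = 4.77 / 7.1 = 0.6718 m.

0.6718


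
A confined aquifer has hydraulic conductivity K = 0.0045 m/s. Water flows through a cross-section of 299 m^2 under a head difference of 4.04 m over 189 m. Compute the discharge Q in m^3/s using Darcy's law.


Darcy's law: Q = K * A * i, where i = dh/L.
Hydraulic gradient i = 4.04 / 189 = 0.021376.
Q = 0.0045 * 299 * 0.021376
  = 0.0288 m^3/s.

0.0288


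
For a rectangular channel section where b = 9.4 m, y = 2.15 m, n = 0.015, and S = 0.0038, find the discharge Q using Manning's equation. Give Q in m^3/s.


For a rectangular channel, the cross-sectional area A = b * y = 9.4 * 2.15 = 20.21 m^2.
The wetted perimeter P = b + 2y = 9.4 + 2*2.15 = 13.7 m.
Hydraulic radius R = A/P = 20.21/13.7 = 1.4752 m.
Velocity V = (1/n)*R^(2/3)*S^(1/2) = (1/0.015)*1.4752^(2/3)*0.0038^(1/2) = 5.3255 m/s.
Discharge Q = A * V = 20.21 * 5.3255 = 107.629 m^3/s.

107.629


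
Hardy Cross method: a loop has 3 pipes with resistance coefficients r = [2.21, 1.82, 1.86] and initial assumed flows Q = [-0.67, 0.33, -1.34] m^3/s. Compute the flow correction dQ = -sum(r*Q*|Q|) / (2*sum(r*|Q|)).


Numerator terms (r*Q*|Q|): 2.21*-0.67*|-0.67| = -0.9921; 1.82*0.33*|0.33| = 0.1982; 1.86*-1.34*|-1.34| = -3.3398.
Sum of numerator = -4.1337.
Denominator terms (r*|Q|): 2.21*|-0.67| = 1.4807; 1.82*|0.33| = 0.6006; 1.86*|-1.34| = 2.4924.
2 * sum of denominator = 2 * 4.5737 = 9.1474.
dQ = --4.1337 / 9.1474 = 0.4519 m^3/s.

0.4519


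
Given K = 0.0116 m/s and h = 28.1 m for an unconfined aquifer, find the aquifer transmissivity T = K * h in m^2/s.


Transmissivity is defined as T = K * h.
T = 0.0116 * 28.1
  = 0.326 m^2/s.

0.326


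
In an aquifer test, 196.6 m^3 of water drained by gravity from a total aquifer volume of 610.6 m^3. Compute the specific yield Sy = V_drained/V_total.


Specific yield Sy = Volume drained / Total volume.
Sy = 196.6 / 610.6
   = 0.322.

0.322


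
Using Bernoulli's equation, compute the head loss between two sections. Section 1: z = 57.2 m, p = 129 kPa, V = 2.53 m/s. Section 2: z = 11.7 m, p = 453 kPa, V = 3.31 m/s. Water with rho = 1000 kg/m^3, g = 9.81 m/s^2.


Total head at each section: H = z + p/(rho*g) + V^2/(2g).
H1 = 57.2 + 129*1000/(1000*9.81) + 2.53^2/(2*9.81)
   = 57.2 + 13.15 + 0.3262
   = 70.676 m.
H2 = 11.7 + 453*1000/(1000*9.81) + 3.31^2/(2*9.81)
   = 11.7 + 46.177 + 0.5584
   = 58.436 m.
h_L = H1 - H2 = 70.676 - 58.436 = 12.24 m.

12.24


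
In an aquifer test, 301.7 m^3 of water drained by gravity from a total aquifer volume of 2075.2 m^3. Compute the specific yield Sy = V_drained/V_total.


Specific yield Sy = Volume drained / Total volume.
Sy = 301.7 / 2075.2
   = 0.1454.

0.1454


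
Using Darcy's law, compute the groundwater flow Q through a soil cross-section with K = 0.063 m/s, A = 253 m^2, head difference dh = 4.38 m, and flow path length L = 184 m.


Darcy's law: Q = K * A * i, where i = dh/L.
Hydraulic gradient i = 4.38 / 184 = 0.023804.
Q = 0.063 * 253 * 0.023804
  = 0.3794 m^3/s.

0.3794


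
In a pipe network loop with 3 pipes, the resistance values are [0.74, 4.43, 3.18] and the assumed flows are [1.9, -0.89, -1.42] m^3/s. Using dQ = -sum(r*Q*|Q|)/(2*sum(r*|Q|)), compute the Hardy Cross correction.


Numerator terms (r*Q*|Q|): 0.74*1.9*|1.9| = 2.6714; 4.43*-0.89*|-0.89| = -3.509; 3.18*-1.42*|-1.42| = -6.4122.
Sum of numerator = -7.2498.
Denominator terms (r*|Q|): 0.74*|1.9| = 1.406; 4.43*|-0.89| = 3.9427; 3.18*|-1.42| = 4.5156.
2 * sum of denominator = 2 * 9.8643 = 19.7286.
dQ = --7.2498 / 19.7286 = 0.3675 m^3/s.

0.3675


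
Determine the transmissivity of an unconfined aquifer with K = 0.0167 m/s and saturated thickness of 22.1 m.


Transmissivity is defined as T = K * h.
T = 0.0167 * 22.1
  = 0.3691 m^2/s.

0.3691


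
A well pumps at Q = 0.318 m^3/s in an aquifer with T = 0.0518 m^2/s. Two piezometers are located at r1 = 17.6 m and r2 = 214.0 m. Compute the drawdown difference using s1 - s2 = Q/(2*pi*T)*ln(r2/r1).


Thiem equation: s1 - s2 = Q/(2*pi*T) * ln(r2/r1).
ln(r2/r1) = ln(214.0/17.6) = 2.4981.
Q/(2*pi*T) = 0.318 / (2*pi*0.0518) = 0.318 / 0.3255 = 0.9771.
s1 - s2 = 0.9771 * 2.4981 = 2.4408 m.

2.4408


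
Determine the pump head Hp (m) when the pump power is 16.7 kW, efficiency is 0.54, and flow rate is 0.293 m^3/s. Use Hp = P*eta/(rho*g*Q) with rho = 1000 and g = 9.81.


Pump head formula: Hp = P * eta / (rho * g * Q).
Numerator: P * eta = 16.7 * 1000 * 0.54 = 9018.0 W.
Denominator: rho * g * Q = 1000 * 9.81 * 0.293 = 2874.33.
Hp = 9018.0 / 2874.33 = 3.14 m.

3.14


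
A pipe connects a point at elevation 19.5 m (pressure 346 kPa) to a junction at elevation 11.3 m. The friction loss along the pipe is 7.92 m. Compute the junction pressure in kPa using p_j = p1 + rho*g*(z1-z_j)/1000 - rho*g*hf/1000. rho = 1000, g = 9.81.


Junction pressure: p_j = p1 + rho*g*(z1 - z_j)/1000 - rho*g*hf/1000.
Elevation term = 1000*9.81*(19.5 - 11.3)/1000 = 80.442 kPa.
Friction term = 1000*9.81*7.92/1000 = 77.695 kPa.
p_j = 346 + 80.442 - 77.695 = 348.75 kPa.

348.75


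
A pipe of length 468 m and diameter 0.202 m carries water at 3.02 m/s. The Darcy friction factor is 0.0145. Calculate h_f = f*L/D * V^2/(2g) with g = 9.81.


Darcy-Weisbach equation: h_f = f * (L/D) * V^2/(2g).
f * L/D = 0.0145 * 468/0.202 = 33.5941.
V^2/(2g) = 3.02^2 / (2*9.81) = 9.1204 / 19.62 = 0.4649 m.
h_f = 33.5941 * 0.4649 = 15.616 m.

15.616


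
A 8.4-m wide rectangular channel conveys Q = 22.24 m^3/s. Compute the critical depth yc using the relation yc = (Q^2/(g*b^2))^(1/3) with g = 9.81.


Using yc = (Q^2 / (g * b^2))^(1/3):
Q^2 = 22.24^2 = 494.62.
g * b^2 = 9.81 * 8.4^2 = 9.81 * 70.56 = 692.19.
Q^2 / (g*b^2) = 494.62 / 692.19 = 0.7146.
yc = 0.7146^(1/3) = 0.894 m.

0.894


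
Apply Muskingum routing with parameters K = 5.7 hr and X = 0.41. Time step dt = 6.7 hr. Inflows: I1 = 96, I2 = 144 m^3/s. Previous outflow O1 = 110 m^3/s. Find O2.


Muskingum coefficients:
denom = 2*K*(1-X) + dt = 2*5.7*(1-0.41) + 6.7 = 13.426.
C0 = (dt - 2*K*X)/denom = (6.7 - 2*5.7*0.41)/13.426 = 0.1509.
C1 = (dt + 2*K*X)/denom = (6.7 + 2*5.7*0.41)/13.426 = 0.8472.
C2 = (2*K*(1-X) - dt)/denom = 0.0019.
O2 = C0*I2 + C1*I1 + C2*O1
   = 0.1509*144 + 0.8472*96 + 0.0019*110
   = 103.27 m^3/s.

103.27


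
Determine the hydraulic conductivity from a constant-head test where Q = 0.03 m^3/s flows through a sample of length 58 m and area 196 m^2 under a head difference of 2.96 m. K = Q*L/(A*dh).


From K = Q*L / (A*dh):
Numerator: Q*L = 0.03 * 58 = 1.74.
Denominator: A*dh = 196 * 2.96 = 580.16.
K = 1.74 / 580.16 = 0.002999 m/s.

0.002999


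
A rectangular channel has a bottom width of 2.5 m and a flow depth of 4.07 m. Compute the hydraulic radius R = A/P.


For a rectangular section:
Flow area A = b * y = 2.5 * 4.07 = 10.18 m^2.
Wetted perimeter P = b + 2y = 2.5 + 2*4.07 = 10.64 m.
Hydraulic radius R = A/P = 10.18 / 10.64 = 0.9563 m.

0.9563


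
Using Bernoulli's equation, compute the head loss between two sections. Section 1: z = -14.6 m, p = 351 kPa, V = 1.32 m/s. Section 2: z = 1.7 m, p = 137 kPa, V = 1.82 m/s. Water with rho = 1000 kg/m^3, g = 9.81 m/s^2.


Total head at each section: H = z + p/(rho*g) + V^2/(2g).
H1 = -14.6 + 351*1000/(1000*9.81) + 1.32^2/(2*9.81)
   = -14.6 + 35.78 + 0.0888
   = 21.269 m.
H2 = 1.7 + 137*1000/(1000*9.81) + 1.82^2/(2*9.81)
   = 1.7 + 13.965 + 0.1688
   = 15.834 m.
h_L = H1 - H2 = 21.269 - 15.834 = 5.434 m.

5.434


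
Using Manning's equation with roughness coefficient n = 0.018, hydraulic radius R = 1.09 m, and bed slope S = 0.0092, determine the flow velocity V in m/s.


Manning's equation gives V = (1/n) * R^(2/3) * S^(1/2).
First, compute R^(2/3) = 1.09^(2/3) = 1.0591.
Next, S^(1/2) = 0.0092^(1/2) = 0.095917.
Then 1/n = 1/0.018 = 55.56.
V = 55.56 * 1.0591 * 0.095917 = 5.6438 m/s.

5.6438


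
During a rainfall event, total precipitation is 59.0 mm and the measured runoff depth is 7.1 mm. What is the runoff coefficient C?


The runoff coefficient C = runoff depth / rainfall depth.
C = 7.1 / 59.0
  = 0.1203.

0.1203


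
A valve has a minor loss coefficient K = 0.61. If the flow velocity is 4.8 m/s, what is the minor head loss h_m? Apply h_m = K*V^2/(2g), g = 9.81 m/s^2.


Minor loss formula: h_m = K * V^2/(2g).
V^2 = 4.8^2 = 23.04.
V^2/(2g) = 23.04 / 19.62 = 1.1743 m.
h_m = 0.61 * 1.1743 = 0.7163 m.

0.7163


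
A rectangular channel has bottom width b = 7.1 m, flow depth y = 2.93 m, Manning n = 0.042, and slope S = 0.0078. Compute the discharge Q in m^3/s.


For a rectangular channel, the cross-sectional area A = b * y = 7.1 * 2.93 = 20.8 m^2.
The wetted perimeter P = b + 2y = 7.1 + 2*2.93 = 12.96 m.
Hydraulic radius R = A/P = 20.8/12.96 = 1.6052 m.
Velocity V = (1/n)*R^(2/3)*S^(1/2) = (1/0.042)*1.6052^(2/3)*0.0078^(1/2) = 2.8828 m/s.
Discharge Q = A * V = 20.8 * 2.8828 = 59.971 m^3/s.

59.971


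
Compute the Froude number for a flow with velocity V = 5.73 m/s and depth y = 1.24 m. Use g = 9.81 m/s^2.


The Froude number is defined as Fr = V / sqrt(g*y).
g*y = 9.81 * 1.24 = 12.1644.
sqrt(g*y) = sqrt(12.1644) = 3.4877.
Fr = 5.73 / 3.4877 = 1.6429.

1.6429


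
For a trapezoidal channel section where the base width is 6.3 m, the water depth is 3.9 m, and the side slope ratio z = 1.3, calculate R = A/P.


For a trapezoidal section with side slope z:
A = (b + z*y)*y = (6.3 + 1.3*3.9)*3.9 = 44.343 m^2.
P = b + 2*y*sqrt(1 + z^2) = 6.3 + 2*3.9*sqrt(1 + 1.3^2) = 19.093 m.
R = A/P = 44.343 / 19.093 = 2.3225 m.

2.3225


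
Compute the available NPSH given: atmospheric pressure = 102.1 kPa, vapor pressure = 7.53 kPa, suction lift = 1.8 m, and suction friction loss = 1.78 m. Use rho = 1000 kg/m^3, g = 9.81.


NPSHa = p_atm/(rho*g) - z_s - hf_s - p_vap/(rho*g).
p_atm/(rho*g) = 102.1*1000 / (1000*9.81) = 10.408 m.
p_vap/(rho*g) = 7.53*1000 / (1000*9.81) = 0.768 m.
NPSHa = 10.408 - 1.8 - 1.78 - 0.768
      = 6.06 m.

6.06


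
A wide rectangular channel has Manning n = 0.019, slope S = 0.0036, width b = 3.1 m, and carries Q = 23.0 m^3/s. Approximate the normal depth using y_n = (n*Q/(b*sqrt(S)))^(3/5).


We use the wide-channel approximation y_n = (n*Q/(b*sqrt(S)))^(3/5).
sqrt(S) = sqrt(0.0036) = 0.06.
Numerator: n*Q = 0.019 * 23.0 = 0.437.
Denominator: b*sqrt(S) = 3.1 * 0.06 = 0.186.
arg = 2.3495.
y_n = 2.3495^(3/5) = 1.6695 m.

1.6695


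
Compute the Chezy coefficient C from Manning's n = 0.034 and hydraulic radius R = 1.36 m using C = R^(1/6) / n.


The Chezy coefficient relates to Manning's n through C = R^(1/6) / n.
R^(1/6) = 1.36^(1/6) = 1.052583.
C = 1.052583 / 0.034 = 30.96 m^(1/2)/s.

30.96
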